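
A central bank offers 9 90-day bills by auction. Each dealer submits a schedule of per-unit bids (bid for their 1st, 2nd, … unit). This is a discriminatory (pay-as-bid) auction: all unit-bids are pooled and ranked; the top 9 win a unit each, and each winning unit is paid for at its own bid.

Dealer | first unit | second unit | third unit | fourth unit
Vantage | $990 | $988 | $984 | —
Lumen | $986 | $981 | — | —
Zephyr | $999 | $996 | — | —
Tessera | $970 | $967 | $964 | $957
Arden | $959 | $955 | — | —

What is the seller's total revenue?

Merging the schedules and taking the best 9: 999 (Zephyr-1), 996 (Zephyr-2), 990 (Vantage-1), 988 (Vantage-2), 986 (Lumen-1), 984 (Vantage-3), 981 (Lumen-2), 970 (Tessera-1), 967 (Tessera-2)
Next rejected bid: $964 (not a price — pay-as-bid).
Each winning unit pays its own bid.
Revenue = 999 + 996 + 990 + 988 + 986 + 984 + 981 + 970 + 967 = $8,861.

Total revenue: $8,861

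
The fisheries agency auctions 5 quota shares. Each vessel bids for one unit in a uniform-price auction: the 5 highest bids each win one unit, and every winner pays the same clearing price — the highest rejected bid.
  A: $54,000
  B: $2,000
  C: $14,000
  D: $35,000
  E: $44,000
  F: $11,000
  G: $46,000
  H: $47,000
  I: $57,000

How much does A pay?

A pays $35,000

Ordering the bids: 57,000 (I), 54,000 (A), 47,000 (H), 46,000 (G), 44,000 (E), 35,000 (D), 14,000 (C), …
Top 5: I, A, H, G, E.
First losing bid is D's $35,000, which sets the uniform price.
A wins → pays $35,000.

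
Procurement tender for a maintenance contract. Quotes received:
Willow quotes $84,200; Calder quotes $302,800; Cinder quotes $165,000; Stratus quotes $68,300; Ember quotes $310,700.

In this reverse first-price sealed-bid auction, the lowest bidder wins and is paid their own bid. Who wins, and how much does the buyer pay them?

Bids in order: 68,300 (Stratus) < 84,200 (Willow) < 165,000 (Cinder) < 302,800 (Calder) < 310,700 (Ember)
First-price: Stratus is paid what they bid, $68,300.

Stratus is paid $68,300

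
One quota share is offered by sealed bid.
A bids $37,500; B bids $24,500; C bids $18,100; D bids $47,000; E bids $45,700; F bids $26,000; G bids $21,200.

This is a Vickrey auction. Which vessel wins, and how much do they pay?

Sorting bids: 47,000 (D) > 45,700 (E) > 37,500 (A) > 26,000 (F) > 24,500 (B) > 21,200 (G) > …
D is highest; pays the second-highest bid, $45,700.

D pays $45,700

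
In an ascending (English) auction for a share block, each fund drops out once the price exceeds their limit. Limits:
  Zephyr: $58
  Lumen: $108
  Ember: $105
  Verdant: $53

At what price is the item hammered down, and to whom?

Sorting limits: 108 (Lumen) > 105 (Ember) > 58 (Zephyr) > 53 (Verdant)
Once the price passes $105, only Lumen is left; the hammer falls at Ember's limit of $105.

Lumen wins at $105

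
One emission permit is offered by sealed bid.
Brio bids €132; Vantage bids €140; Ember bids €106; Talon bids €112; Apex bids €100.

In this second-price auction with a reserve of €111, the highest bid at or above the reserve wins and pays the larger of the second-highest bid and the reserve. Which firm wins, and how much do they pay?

Second-price auction with a reserve of €111: the highest bid at or above the reserve wins and pays the larger of the second-highest bid and the reserve.
Bids ranked: 140 (Vantage) > 132 (Brio) > 112 (Talon) > 106 (Ember) > 100 (Apex)
Vantage has the top bid at or above the reserve (€140).
Second-highest bid €132 exceeds the reserve €111 → payment €132.

Vantage pays €132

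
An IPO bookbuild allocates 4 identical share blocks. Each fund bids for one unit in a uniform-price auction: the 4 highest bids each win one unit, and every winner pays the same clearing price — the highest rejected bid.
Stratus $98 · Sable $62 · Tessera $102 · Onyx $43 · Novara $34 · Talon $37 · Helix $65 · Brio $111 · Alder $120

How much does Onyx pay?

Onyx pays $0

Bids ranked high→low: 120 (Alder), 111 (Brio), 102 (Tessera), 98 (Stratus), 65 (Helix), 62 (Sable), …
Top 4: Alder, Brio, Tessera, Stratus.
First losing bid is Helix's $65, which sets the uniform price.
Onyx does not win → pays $0.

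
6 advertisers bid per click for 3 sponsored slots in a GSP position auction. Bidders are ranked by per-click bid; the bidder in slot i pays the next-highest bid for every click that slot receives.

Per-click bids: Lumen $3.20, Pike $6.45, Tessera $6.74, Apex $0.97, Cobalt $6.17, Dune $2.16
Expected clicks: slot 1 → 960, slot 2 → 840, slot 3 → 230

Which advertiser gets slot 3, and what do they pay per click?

Cobalt; $3.20 per click

Per-click bids in order: $6.74 (Tessera) > $6.45 (Pike) > $6.17 (Cobalt) > $3.20 (Lumen) > …
Slot 3 goes to the third-ranked bidder, Cobalt, who pays the next bid down: $3.20/click.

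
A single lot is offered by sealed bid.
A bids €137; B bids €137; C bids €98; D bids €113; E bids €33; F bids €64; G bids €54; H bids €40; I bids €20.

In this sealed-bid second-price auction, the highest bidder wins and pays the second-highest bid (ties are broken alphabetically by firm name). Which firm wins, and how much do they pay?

A pays €137

Sorting bids: 137 (A) > 137 (B) > 113 (D) > 98 (C) > 64 (F) > 54 (G) > …
A and B tie at €137; tie-break gives it to A.
A is highest; pays the second-highest bid, €137.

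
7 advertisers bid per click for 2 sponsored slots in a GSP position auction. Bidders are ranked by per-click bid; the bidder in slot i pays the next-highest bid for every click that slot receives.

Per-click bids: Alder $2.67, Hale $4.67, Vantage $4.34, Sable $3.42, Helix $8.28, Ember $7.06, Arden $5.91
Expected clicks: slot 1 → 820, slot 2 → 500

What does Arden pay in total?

Arden pays $0.00

Ranked by bid: $8.28 (Helix) > $7.06 (Ember) > $5.91 (Arden) > …
Arden ranks below slot 2 → no slot, pays nothing.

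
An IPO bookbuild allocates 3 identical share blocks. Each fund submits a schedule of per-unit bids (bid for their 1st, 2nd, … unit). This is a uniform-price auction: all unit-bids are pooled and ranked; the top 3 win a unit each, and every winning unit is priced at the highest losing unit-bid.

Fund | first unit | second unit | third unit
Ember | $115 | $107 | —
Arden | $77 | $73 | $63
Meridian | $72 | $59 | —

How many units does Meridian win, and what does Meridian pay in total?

Pooled unit-bids ranked (top 3): 115 (Ember-1), 107 (Ember-2), 77 (Arden-1)
The (k+1)-th unit-bid is $73.
Meridian wins 0 unit(s) at $73 each.

Meridian: 0 units, pays $0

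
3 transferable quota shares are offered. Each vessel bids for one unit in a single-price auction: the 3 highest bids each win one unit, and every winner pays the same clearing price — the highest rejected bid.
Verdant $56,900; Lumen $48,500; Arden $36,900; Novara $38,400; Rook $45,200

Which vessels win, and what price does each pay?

Verdant, Lumen, Rook; each pays $38,400

Sorting: 56,900 (Verdant), 48,500 (Lumen), 45,200 (Rook), 38,400 (Novara), 36,900 (Arden)
The 3 highest are Verdant, Lumen, Rook.
First losing bid is Novara's $38,400, which sets the uniform price.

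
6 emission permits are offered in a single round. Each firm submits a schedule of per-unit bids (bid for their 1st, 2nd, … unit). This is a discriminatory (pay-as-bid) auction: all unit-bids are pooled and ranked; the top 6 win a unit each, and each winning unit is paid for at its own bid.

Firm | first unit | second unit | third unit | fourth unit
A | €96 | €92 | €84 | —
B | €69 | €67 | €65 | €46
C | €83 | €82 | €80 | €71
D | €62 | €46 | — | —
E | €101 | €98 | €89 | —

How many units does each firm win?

Pooled unit-bids ranked (top 6): 101 (E-1), 98 (E-2), 96 (A-1), 92 (A-2), 89 (E-3), 84 (A-3)
Next rejected bid: €83 (not a price — pay-as-bid).
Allocation: A 3, E 3.

A 3, E 3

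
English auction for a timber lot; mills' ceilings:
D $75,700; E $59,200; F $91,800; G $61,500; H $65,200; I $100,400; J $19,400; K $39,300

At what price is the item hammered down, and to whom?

Ascending (English) auction: the price rises until one bidder remains; the winner pays the price at which the last rival dropped out.
Limits ranked: 100,400 (I) > 91,800 (F) > 75,700 (D) > 65,200 (H) > 61,500 (G) > 59,200 (E) > …
F is the last rival to drop out, at $91,800; I remains and wins at that price.

I wins at $91,800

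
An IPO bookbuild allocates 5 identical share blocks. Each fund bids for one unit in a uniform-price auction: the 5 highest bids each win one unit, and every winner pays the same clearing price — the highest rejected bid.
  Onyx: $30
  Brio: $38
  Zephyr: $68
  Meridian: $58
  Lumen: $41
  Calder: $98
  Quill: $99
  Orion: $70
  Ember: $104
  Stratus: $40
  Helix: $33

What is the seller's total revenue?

Sorting: 104 (Ember), 99 (Quill), 98 (Calder), 70 (Orion), 68 (Zephyr), 58 (Meridian), 41 (Lumen), …
Winners (5 units): Ember, Quill, Calder, Orion, Zephyr.
Clearing price = highest rejected bid = $58.
Total revenue = 5 × $58 = $290.

Total revenue: $290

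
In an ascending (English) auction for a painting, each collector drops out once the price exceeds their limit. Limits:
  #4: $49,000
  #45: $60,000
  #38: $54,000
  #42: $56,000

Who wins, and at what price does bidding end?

Limits ranked: 60,000 (#45) > 56,000 (#42) > 54,000 (#38) > 49,000 (#4)
#42 is the last rival to drop out, at $56,000; #45 remains and wins at that price.

#45 wins at $56,000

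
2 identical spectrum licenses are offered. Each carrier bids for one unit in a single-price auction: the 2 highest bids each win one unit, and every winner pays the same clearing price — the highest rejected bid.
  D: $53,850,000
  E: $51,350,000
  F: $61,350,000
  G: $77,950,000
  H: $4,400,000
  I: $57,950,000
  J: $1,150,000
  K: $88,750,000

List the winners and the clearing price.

Bids ranked high→low: 88,750,000 (K), 77,950,000 (G), 61,350,000 (F), 57,950,000 (I), …
The 2 highest are K, G.
First losing bid is F's $61,350,000, which sets the uniform price.

K, G; each pays $61,350,000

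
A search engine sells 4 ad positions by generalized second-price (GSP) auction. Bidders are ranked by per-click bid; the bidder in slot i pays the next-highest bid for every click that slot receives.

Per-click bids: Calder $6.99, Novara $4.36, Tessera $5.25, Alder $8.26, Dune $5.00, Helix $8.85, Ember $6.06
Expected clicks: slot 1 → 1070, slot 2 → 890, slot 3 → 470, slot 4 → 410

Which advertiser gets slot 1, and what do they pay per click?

Ranked by bid: $8.85 (Helix) > $8.26 (Alder) > $6.99 (Calder) > $6.06 (Ember) > $5.25 (Tessera) > …
Slot 1 goes to the first-ranked bidder, Helix, who pays the next bid down: $8.26/click.

Helix; $8.26 per click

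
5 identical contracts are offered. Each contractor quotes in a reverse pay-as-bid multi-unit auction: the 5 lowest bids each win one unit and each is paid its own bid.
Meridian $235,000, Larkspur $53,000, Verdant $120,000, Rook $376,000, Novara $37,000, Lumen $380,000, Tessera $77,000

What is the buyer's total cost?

Ordering the bids: 37,000 (Novara), 53,000 (Larkspur), 77,000 (Tessera), 120,000 (Verdant), 235,000 (Meridian), 376,000 (Rook), 380,000 (Lumen)
Winners (5 units): Novara, Larkspur, Tessera, Verdant, Meridian.
Total cost = 37,000 + 53,000 + 77,000 + 120,000 + 235,000 = $522,000.

Total cost: $522,000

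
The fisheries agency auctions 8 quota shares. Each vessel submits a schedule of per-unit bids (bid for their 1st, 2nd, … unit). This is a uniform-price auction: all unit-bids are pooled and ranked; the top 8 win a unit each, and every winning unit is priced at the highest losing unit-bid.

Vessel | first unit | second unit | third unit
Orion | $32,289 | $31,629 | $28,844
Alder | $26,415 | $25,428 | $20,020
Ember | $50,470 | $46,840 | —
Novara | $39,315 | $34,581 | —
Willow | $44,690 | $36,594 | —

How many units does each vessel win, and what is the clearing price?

Pooled unit-bids ranked (top 8): 50,470 (Ember-1), 46,840 (Ember-2), 44,690 (Willow-1), 39,315 (Novara-1), 36,594 (Willow-2), 34,581 (Novara-2), 32,289 (Orion-1), 31,629 (Orion-2)
The (k+1)-th unit-bid is $28,844.
Allocation: Ember 2, Novara 2, Orion 2, Willow 2.

Ember 2, Novara 2, Orion 2, Willow 2; clearing price $28,844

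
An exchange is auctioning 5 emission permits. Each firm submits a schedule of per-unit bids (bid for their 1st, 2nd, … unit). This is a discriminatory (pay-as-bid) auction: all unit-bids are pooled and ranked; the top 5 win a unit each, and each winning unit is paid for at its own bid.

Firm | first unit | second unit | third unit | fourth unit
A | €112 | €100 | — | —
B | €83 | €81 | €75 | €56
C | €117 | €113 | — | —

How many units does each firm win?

A 2, B 1, C 2

All unit-bids, highest first — top 5: 117 (C-1), 113 (C-2), 112 (A-1), 100 (A-2), 83 (B-1)
Next rejected bid: €81 (not a price — pay-as-bid).
Allocation: A 2, B 1, C 2.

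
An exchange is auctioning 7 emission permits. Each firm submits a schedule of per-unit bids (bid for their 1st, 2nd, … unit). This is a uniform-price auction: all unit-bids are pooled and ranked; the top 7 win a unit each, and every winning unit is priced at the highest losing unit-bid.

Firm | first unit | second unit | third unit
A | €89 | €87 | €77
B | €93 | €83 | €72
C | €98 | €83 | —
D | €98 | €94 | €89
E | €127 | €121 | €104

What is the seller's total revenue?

Total revenue: €623

Merging the schedules and taking the best 7: 127 (E-1), 121 (E-2), 104 (E-3), 98 (C-1), 98 (D-1), 94 (D-2), 93 (B-1)
First bid not allocated: €89.
Allocation: B 1, C 1, D 2, E 3. Every unit priced at €89.
Revenue = 7 × 89 = €623.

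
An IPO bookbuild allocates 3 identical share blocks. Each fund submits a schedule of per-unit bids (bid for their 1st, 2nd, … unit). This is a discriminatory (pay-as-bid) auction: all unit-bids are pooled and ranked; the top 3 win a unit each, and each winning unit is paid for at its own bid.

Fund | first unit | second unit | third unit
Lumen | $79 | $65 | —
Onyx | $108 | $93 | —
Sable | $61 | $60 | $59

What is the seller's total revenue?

Merging the schedules and taking the best 3: 108 (Onyx-1), 93 (Onyx-2), 79 (Lumen-1)
Next rejected bid: $65 (not a price — pay-as-bid).
Each winning unit pays its own bid.
Revenue = 108 + 93 + 79 = $280.

Total revenue: $280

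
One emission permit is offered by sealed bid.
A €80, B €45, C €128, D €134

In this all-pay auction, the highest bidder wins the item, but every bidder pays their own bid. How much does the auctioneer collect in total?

All-pay auction: the highest bidder wins the item, but every bidder pays their own bid.
Bids ranked: 134 (D) > 128 (C) > 80 (A) > 45 (B)
Every bidder forfeits their bid regardless of winning.
Revenue = 80 + 45 + 128 + 134 = €387.

Total revenue: €387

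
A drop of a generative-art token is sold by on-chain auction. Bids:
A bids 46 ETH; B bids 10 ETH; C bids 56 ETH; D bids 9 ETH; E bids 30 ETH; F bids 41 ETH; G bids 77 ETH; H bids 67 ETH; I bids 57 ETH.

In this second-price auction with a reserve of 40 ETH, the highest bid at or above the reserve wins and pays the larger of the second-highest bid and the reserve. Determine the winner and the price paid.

G pays 67 ETH

Bids in order: 77 (G) > 67 (H) > 57 (I) > 56 (C) > 46 (A) > 41 (F) > …
G has the top bid at or above the reserve (77 ETH).
max(second-highest 67 ETH, reserve 40 ETH) = 67 ETH; the reserve does not bind.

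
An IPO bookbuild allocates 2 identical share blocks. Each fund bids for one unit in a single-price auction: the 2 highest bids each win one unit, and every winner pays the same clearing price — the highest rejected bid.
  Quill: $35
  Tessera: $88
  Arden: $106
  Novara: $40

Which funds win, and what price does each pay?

Arden, Tessera; each pays $40

Bids ranked high→low: 106 (Arden), 88 (Tessera), 40 (Novara), 35 (Quill)
Top 2: Arden, Tessera.
Clearing price = highest rejected bid = $40.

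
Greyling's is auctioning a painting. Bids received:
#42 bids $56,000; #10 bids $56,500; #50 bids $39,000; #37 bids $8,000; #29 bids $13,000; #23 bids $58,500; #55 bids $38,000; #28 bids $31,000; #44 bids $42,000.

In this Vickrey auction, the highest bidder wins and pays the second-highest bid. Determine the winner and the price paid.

Sorting bids: 58,500 (#23) > 56,500 (#10) > 56,000 (#42) > 42,000 (#44) > 39,000 (#50) > 38,000 (#55) > …
#23 wins with the highest bid; price is set by the runner-up at $56,500.

#23 pays $56,500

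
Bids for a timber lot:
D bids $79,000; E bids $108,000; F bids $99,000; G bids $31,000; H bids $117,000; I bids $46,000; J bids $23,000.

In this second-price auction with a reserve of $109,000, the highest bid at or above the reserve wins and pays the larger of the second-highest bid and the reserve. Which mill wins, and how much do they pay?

H pays $109,000

Rule: the highest bid at or above the reserve wins and pays the larger of the second-highest bid and the reserve.
Bids ranked: 117,000 (H) > 108,000 (E) > 99,000 (F) > 79,000 (D) > 46,000 (I) > 31,000 (G) > …
Highest eligible bid: H at $117,000.
Second-highest bid $108,000 is below the reserve $109,000, so the reserve binds → payment $109,000.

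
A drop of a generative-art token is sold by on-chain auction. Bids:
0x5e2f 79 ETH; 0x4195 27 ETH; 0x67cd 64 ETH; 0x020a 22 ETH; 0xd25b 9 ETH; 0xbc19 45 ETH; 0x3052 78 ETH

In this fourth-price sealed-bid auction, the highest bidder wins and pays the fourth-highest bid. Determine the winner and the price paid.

0x5e2f pays 45 ETH

Rule: the highest bidder wins and pays the fourth-highest bid.
Bids in order: 79 (0x5e2f) > 78 (0x3052) > 64 (0x67cd) > 45 (0xbc19) > 27 (0x4195) > 22 (0x020a) > …
0x5e2f wins; payment is bid #4 in the ranking = 45 ETH.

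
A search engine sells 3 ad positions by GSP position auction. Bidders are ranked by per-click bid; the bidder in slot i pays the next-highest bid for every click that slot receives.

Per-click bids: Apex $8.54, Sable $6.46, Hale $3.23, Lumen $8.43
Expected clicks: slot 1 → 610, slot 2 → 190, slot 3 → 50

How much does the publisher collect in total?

Per-click bids in order: $8.54 (Apex) > $8.43 (Lumen) > $6.46 (Sable) > $3.23 (Hale)
Slot 1: Apex pays $8.43 × 610 = $5142.30
Slot 2: Lumen pays $6.46 × 190 = $1227.40
Slot 3: Sable pays $3.23 × 50 = $161.50
Total = $6531.20

Total revenue: $6531.20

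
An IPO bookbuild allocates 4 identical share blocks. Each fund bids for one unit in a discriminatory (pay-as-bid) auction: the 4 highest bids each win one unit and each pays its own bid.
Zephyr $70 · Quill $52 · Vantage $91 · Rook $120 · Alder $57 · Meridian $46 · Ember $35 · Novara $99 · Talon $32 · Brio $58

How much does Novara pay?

Novara pays $99

Sorting: 120 (Rook), 99 (Novara), 91 (Vantage), 70 (Zephyr), 58 (Brio), 57 (Alder), …
Winners (4 units): Rook, Novara, Vantage, Zephyr.
Novara wins → own bid $99.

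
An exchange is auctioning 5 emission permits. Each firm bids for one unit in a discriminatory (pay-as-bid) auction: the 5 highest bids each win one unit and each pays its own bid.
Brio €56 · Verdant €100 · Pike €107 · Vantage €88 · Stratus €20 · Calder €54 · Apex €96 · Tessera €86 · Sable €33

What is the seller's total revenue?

Total revenue: €477

Sorting: 107 (Pike), 100 (Verdant), 96 (Apex), 88 (Vantage), 86 (Tessera), 56 (Brio), 54 (Calder), …
Top 5: Pike, Verdant, Apex, Vantage, Tessera.
Total revenue = 107 + 100 + 96 + 88 + 86 = €477.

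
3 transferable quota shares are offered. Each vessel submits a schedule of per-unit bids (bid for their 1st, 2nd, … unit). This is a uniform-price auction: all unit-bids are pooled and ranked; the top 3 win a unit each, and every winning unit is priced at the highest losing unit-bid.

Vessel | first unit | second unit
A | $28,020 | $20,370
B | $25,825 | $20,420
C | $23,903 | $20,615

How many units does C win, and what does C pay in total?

All unit-bids, highest first — top 3: 28,020 (A-1), 25,825 (B-1), 23,903 (C-1)
The (k+1)-th unit-bid is $20,615.
C wins 1 unit(s) at $20,615 each.

C: 1 unit, pays $20,615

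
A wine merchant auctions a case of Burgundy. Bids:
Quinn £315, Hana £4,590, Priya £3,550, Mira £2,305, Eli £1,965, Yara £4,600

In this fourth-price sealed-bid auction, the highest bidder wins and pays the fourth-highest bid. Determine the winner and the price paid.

Fourth-price sealed-bid auction: the highest bidder wins and pays the fourth-highest bid.
Bids in order: 4,600 (Yara) > 4,590 (Hana) > 3,550 (Priya) > 2,305 (Mira) > 1,965 (Eli) > 315 (Quinn)
Yara is highest; pays the fourth-highest bid, £2,305.

Yara pays £2,305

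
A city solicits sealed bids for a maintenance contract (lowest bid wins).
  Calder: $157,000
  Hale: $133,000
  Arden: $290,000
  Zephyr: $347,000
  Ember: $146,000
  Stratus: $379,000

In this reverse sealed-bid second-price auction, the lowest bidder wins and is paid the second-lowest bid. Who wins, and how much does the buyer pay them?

Hale is paid $146,000

Sorting bids: 133,000 (Hale) < 146,000 (Ember) < 157,000 (Calder) < 290,000 (Arden) < 347,000 (Zephyr) < 379,000 (Stratus)
Hale is lowest; is paid the second-lowest bid, $146,000.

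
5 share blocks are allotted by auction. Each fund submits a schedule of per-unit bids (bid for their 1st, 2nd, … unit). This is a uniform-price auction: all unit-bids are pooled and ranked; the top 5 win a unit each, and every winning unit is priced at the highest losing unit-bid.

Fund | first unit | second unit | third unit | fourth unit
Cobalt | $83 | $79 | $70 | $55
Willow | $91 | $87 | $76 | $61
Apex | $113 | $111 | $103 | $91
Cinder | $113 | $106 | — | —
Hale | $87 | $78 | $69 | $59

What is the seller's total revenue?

Merging the schedules and taking the best 5: 113 (Apex-1), 113 (Cinder-1), 111 (Apex-2), 106 (Cinder-2), 103 (Apex-3)
First bid not allocated: $91.
Allocation: Apex 3, Cinder 2. Every unit priced at $91.
Revenue = 5 × 91 = $455.

Total revenue: $455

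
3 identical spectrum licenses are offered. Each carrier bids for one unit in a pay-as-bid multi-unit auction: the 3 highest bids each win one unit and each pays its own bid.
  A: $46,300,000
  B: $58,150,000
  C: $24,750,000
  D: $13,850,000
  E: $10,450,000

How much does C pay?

C pays $24,750,000

Sorting: 58,150,000 (B), 46,300,000 (A), 24,750,000 (C), 13,850,000 (D), 10,450,000 (E)
Winners (3 units): B, A, C.
C wins → own bid $24,750,000.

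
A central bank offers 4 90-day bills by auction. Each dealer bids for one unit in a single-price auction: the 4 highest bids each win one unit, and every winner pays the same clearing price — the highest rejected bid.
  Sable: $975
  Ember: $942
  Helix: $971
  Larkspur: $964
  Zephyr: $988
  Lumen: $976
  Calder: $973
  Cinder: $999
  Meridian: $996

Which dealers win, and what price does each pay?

Sorting: 999 (Cinder), 996 (Meridian), 988 (Zephyr), 976 (Lumen), 975 (Sable), 973 (Calder), …
Top 4: Cinder, Meridian, Zephyr, Lumen.
Highest unsuccessful bid: $975 → clearing price.

Cinder, Meridian, Zephyr, Lumen; each pays $975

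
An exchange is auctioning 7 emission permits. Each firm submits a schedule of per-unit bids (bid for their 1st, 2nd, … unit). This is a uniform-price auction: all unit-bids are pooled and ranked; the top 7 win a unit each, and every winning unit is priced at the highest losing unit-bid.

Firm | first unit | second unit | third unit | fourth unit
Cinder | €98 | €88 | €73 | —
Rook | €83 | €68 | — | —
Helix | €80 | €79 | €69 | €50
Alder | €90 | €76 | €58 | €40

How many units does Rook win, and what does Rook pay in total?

All unit-bids, highest first — top 7: 98 (Cinder-1), 90 (Alder-1), 88 (Cinder-2), 83 (Rook-1), 80 (Helix-1), 79 (Helix-2), 76 (Alder-2)
Highest rejected unit-bid = €73.
Rook wins 1 unit(s) at €73 each.

Rook: 1 unit, pays €73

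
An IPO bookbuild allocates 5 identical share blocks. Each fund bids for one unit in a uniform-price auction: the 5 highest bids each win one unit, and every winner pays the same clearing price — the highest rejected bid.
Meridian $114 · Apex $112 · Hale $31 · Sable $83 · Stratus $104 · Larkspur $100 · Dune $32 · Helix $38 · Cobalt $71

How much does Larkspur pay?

Ordering the bids: 114 (Meridian), 112 (Apex), 104 (Stratus), 100 (Larkspur), 83 (Sable), 71 (Cobalt), 38 (Helix), …
The 5 highest are Meridian, Apex, Stratus, Larkspur, Sable.
Highest unsuccessful bid: $71 → clearing price.
Larkspur wins → pays $71.

Larkspur pays $71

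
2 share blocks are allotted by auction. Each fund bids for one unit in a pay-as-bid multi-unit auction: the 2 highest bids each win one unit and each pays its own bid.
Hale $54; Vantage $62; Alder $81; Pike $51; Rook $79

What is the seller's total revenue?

Bids ranked high→low: 81 (Alder), 79 (Rook), 62 (Vantage), 54 (Hale), …
The 2 highest are Alder, Rook.
Total revenue = 81 + 79 = $160.

Total revenue: $160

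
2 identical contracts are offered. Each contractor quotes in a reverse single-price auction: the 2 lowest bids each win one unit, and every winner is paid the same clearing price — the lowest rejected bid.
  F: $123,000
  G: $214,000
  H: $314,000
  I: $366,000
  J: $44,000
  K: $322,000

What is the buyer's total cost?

Total cost: $428,000

Ordering the bids: 44,000 (J), 123,000 (F), 214,000 (G), 314,000 (H), …
Winners (2 units): J, F.
First losing bid is G's $214,000, which sets the uniform price.
Total cost = 2 × $214,000 = $428,000.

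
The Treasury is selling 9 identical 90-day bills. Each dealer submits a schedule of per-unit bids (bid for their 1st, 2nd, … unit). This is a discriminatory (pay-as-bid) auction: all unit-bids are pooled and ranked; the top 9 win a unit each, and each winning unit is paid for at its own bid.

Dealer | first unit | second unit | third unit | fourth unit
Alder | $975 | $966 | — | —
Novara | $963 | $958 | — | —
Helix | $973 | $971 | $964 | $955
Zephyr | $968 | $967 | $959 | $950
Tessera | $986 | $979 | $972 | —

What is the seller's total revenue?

Total revenue: $8,757

Pooled unit-bids ranked (top 9): 986 (Tessera-1), 979 (Tessera-2), 975 (Alder-1), 973 (Helix-1), 972 (Tessera-3), 971 (Helix-2), 968 (Zephyr-1), 967 (Zephyr-2), 966 (Alder-2)
Next rejected bid: $964 (not a price — pay-as-bid).
Each winning unit pays its own bid.
Revenue = 986 + 979 + 975 + 973 + 972 + 971 + 968 + 967 + 966 = $8,757.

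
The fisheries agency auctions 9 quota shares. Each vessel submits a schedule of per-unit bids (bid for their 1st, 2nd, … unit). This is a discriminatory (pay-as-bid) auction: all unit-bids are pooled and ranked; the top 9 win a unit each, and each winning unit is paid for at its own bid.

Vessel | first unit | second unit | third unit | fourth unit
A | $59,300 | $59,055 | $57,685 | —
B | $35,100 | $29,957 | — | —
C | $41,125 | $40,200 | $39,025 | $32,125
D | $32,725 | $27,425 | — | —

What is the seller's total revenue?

Merging the schedules and taking the best 9: 59,300 (A-1), 59,055 (A-2), 57,685 (A-3), 41,125 (C-1), 40,200 (C-2), 39,025 (C-3), 35,100 (B-1), 32,725 (D-1), 32,125 (C-4)
Next rejected bid: $29,957 (not a price — pay-as-bid).
Each winning unit pays its own bid.
Revenue = 59,300 + 59,055 + 57,685 + 41,125 + 40,200 + 39,025 + 35,100 + 32,725 + 32,125 = $396,340.

Total revenue: $396,340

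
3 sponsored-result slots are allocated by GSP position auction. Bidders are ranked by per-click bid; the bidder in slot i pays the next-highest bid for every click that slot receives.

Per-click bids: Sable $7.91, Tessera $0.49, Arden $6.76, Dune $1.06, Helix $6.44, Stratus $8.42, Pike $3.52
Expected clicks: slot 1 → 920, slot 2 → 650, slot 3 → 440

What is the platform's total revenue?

Per-click bids in order: $8.42 (Stratus) > $7.91 (Sable) > $6.76 (Arden) > $6.44 (Helix) > …
Slot 1: Stratus pays $7.91 × 920 = $7277.20
Slot 2: Sable pays $6.76 × 650 = $4394.00
Slot 3: Arden pays $6.44 × 440 = $2833.60
Total = $14504.80

Total revenue: $14504.80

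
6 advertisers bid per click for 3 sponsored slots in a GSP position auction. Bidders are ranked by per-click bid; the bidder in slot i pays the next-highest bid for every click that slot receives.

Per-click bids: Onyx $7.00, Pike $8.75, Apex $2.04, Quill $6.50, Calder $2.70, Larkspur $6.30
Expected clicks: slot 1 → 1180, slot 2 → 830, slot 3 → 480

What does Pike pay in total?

Per-click bids in order: $8.75 (Pike) > $7.00 (Onyx) > $6.50 (Quill) > $6.30 (Larkspur) > …
Pike holds slot 1 → pays next bid $7.00 × 1180 clicks = $8260.00.

Pike pays $8260.00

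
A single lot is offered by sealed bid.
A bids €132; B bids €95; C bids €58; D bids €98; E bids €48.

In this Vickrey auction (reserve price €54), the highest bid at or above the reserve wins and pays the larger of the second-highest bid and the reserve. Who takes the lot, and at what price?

Vickrey auction (reserve price €54): the highest bid at or above the reserve wins and pays the larger of the second-highest bid and the reserve.
Bids ranked: 132 (A) > 98 (D) > 95 (B) > 58 (C) > 48 (E)
Highest eligible bid: A at €132.
Second-highest bid €98 exceeds the reserve €54 → payment €98.

A pays €98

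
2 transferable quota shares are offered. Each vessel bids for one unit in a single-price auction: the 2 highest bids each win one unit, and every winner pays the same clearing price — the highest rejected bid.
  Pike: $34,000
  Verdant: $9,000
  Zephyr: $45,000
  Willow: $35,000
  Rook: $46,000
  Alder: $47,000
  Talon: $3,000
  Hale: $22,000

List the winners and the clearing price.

Alder, Rook; each pays $45,000

Ordering the bids: 47,000 (Alder), 46,000 (Rook), 45,000 (Zephyr), 35,000 (Willow), …
The 2 highest are Alder, Rook.
Highest unsuccessful bid: $45,000 → clearing price.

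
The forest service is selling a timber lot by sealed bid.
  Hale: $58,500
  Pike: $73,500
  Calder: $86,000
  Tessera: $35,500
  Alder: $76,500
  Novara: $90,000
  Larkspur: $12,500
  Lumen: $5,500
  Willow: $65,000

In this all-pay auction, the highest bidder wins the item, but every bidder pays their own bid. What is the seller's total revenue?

Total revenue: $503,000

Sorting bids: 90,000 (Novara) > 86,000 (Calder) > 76,500 (Alder) > 73,500 (Pike) > 65,000 (Willow) > 58,500 (Hale) > …
Novara wins with the top bid; all bids are sunk regardless.
Every bidder forfeits their bid regardless of winning.
Revenue = 58,500 + 73,500 + 86,000 + 35,500 + 76,500 + 90,000 + 12,500 + 5,500 + 65,000 = $503,000.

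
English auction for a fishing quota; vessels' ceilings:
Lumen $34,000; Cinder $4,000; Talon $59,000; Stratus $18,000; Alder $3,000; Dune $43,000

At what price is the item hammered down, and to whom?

Limits in order: 59,000 (Talon) > 43,000 (Dune) > 34,000 (Lumen) > 18,000 (Stratus) > 4,000 (Cinder) > 3,000 (Alder)
Dune is the last rival to drop out, at $43,000; Talon remains and wins at that price.

Talon wins at $43,000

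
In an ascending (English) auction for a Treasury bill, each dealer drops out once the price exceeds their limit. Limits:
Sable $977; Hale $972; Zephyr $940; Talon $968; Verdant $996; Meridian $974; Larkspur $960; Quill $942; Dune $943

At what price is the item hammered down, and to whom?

Ascending (English) auction: the price rises until one bidder remains; the winner pays the price at which the last rival dropped out.
Sorting limits: 996 (Verdant) > 977 (Sable) > 974 (Meridian) > 972 (Hale) > 968 (Talon) > 960 (Larkspur) > …
Once the price passes $977, only Verdant is left; the hammer falls at Sable's limit of $977.

Verdant wins at $977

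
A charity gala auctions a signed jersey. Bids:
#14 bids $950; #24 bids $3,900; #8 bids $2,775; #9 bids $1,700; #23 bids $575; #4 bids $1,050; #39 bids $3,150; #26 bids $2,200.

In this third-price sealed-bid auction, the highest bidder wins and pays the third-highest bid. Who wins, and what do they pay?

#24 pays $2,775

Bids in order: 3,900 (#24) > 3,150 (#39) > 2,775 (#8) > 2,200 (#26) > 1,700 (#9) > 1,050 (#4) > …
#24 is highest; pays the third-highest bid, $2,775.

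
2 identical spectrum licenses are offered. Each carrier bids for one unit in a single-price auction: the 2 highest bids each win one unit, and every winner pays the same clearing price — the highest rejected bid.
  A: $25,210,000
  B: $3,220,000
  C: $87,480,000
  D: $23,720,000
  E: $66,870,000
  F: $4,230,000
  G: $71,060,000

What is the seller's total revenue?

Total revenue: $133,740,000

Ordering the bids: 87,480,000 (C), 71,060,000 (G), 66,870,000 (E), 25,210,000 (A), …
Winners (2 units): C, G.
First losing bid is E's $66,870,000, which sets the uniform price.
Total revenue = 2 × $66,870,000 = $133,740,000.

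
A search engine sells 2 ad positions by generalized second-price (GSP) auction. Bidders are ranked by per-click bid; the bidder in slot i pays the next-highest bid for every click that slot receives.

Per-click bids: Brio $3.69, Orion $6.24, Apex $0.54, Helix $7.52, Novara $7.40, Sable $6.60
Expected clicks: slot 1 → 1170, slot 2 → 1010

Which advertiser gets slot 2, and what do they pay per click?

Novara; $6.60 per click

Per-click bids in order: $7.52 (Helix) > $7.40 (Novara) > $6.60 (Sable) > …
Slot 2 goes to the second-ranked bidder, Novara, who pays the next bid down: $6.60/click.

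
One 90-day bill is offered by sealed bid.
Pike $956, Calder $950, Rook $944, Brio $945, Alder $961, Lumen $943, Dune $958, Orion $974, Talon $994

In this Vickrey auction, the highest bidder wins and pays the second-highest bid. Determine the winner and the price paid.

Sorting bids: 994 (Talon) > 974 (Orion) > 961 (Alder) > 958 (Dune) > 956 (Pike) > 950 (Calder) > …
Talon wins with the highest bid; price is set by the runner-up at $974.

Talon pays $974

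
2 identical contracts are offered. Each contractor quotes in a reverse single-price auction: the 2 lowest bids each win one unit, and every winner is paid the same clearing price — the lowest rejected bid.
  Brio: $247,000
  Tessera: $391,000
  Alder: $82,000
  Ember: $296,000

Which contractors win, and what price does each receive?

Bids ranked low→high: 82,000 (Alder), 247,000 (Brio), 296,000 (Ember), 391,000 (Tessera)
Winners (2 units): Alder, Brio.
Lowest unsuccessful bid: $296,000 → clearing price.

Alder, Brio; each is paid $296,000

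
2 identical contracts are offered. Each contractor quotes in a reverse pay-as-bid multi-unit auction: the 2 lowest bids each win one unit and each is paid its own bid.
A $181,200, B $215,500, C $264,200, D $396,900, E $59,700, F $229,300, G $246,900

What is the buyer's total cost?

Total cost: $240,900

Sorting: 59,700 (E), 181,200 (A), 215,500 (B), 229,300 (F), …
The 2 lowest are E, A.
Total cost = 59,700 + 181,200 = $240,900.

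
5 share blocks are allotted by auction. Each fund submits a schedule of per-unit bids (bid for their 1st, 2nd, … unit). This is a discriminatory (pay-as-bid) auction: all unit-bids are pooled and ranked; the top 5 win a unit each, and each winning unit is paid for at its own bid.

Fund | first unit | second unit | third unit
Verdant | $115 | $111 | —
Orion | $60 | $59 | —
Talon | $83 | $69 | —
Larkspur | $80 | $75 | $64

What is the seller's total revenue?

Total revenue: $464

Merging the schedules and taking the best 5: 115 (Verdant-1), 111 (Verdant-2), 83 (Talon-1), 80 (Larkspur-1), 75 (Larkspur-2)
Next rejected bid: $69 (not a price — pay-as-bid).
Each winning unit pays its own bid.
Revenue = 115 + 111 + 83 + 80 + 75 = $464.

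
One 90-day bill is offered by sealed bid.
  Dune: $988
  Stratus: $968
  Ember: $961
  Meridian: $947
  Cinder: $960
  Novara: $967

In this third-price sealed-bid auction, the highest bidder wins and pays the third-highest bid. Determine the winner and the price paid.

Rule: the highest bidder wins and pays the third-highest bid.
Bids in order: 988 (Dune) > 968 (Stratus) > 967 (Novara) > 961 (Ember) > 960 (Cinder) > 947 (Meridian)
Dune wins; payment is bid #3 in the ranking = $967.

Dune pays $967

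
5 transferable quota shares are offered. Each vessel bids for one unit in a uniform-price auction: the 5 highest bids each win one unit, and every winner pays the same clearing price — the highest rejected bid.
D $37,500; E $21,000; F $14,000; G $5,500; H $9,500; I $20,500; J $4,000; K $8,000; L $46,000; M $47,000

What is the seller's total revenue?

Total revenue: $70,000

Ordering the bids: 47,000 (M), 46,000 (L), 37,500 (D), 21,000 (E), 20,500 (I), 14,000 (F), 9,500 (H), …
Winners (5 units): M, L, D, E, I.
First losing bid is F's $14,000, which sets the uniform price.
Total revenue = 5 × $14,000 = $70,000.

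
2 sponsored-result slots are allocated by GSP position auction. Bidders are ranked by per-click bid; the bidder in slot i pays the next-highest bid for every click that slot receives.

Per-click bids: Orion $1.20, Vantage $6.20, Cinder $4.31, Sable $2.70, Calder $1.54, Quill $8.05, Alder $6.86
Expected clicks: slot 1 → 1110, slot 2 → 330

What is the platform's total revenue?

Sorting advertisers: $8.05 (Quill) > $6.86 (Alder) > $6.20 (Vantage) > …
Slot 1: Quill pays $6.86 × 1110 = $7614.60
Slot 2: Alder pays $6.20 × 330 = $2046.00
Total = $9660.60

Total revenue: $9660.60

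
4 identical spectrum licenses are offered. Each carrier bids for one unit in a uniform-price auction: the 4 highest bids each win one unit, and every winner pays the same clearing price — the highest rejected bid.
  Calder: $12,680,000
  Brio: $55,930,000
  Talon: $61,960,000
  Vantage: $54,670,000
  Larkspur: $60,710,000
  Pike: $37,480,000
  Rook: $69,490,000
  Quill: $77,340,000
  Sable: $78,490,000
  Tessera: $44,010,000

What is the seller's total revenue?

Total revenue: $242,840,000

Ordering the bids: 78,490,000 (Sable), 77,340,000 (Quill), 69,490,000 (Rook), 61,960,000 (Talon), 60,710,000 (Larkspur), 55,930,000 (Brio), …
The 4 highest are Sable, Quill, Rook, Talon.
Highest unsuccessful bid: $60,710,000 → clearing price.
Total revenue = 4 × $60,710,000 = $242,840,000.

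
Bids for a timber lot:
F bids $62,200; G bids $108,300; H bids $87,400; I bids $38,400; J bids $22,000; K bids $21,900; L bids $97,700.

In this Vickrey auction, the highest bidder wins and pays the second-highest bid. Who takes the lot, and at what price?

Rule: the highest bidder wins and pays the second-highest bid.
Sorting bids: 108,300 (G) > 97,700 (L) > 87,400 (H) > 62,200 (F) > 38,400 (I) > 22,000 (J) > …
G wins with the highest bid; price is set by the runner-up at $97,700.

G pays $97,700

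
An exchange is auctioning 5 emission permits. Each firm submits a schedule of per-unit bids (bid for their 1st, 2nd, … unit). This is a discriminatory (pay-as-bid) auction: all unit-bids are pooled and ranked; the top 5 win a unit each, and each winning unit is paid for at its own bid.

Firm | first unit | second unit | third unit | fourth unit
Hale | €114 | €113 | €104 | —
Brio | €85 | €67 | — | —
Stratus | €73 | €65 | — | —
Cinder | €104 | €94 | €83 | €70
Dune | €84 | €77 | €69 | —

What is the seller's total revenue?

Total revenue: €529

Merging the schedules and taking the best 5: 114 (Hale-1), 113 (Hale-2), 104 (Hale-3), 104 (Cinder-1), 94 (Cinder-2)
Next rejected bid: €85 (not a price — pay-as-bid).
Each winning unit pays its own bid.
Revenue = 114 + 113 + 104 + 104 + 94 = €529.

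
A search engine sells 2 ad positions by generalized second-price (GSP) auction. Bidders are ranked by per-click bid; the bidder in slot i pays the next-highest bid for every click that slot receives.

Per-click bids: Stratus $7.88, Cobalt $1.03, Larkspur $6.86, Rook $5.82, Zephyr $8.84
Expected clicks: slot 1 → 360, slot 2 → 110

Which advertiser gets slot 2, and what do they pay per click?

Stratus; $6.86 per click

Ranked by bid: $8.84 (Zephyr) > $7.88 (Stratus) > $6.86 (Larkspur) > …
Slot 2 goes to the second-ranked bidder, Stratus, who pays the next bid down: $6.86/click.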